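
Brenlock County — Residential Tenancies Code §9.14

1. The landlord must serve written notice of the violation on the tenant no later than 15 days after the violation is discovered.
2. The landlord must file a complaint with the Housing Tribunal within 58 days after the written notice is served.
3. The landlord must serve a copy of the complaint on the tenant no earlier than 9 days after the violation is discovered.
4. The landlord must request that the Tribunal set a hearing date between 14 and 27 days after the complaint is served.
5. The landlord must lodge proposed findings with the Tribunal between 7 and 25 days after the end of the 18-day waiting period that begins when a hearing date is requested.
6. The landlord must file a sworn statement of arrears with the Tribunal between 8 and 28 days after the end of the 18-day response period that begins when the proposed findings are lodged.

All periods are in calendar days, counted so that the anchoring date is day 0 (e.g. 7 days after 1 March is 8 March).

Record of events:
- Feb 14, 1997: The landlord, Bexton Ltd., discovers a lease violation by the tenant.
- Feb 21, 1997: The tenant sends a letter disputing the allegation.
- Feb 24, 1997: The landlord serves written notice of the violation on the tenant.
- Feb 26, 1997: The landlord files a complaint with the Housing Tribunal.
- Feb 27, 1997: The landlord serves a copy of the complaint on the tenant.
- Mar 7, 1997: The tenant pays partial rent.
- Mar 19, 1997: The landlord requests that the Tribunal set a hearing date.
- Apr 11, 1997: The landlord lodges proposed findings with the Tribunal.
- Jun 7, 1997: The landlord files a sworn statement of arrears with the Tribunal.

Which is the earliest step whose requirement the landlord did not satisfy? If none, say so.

Step 5

Step 1: 15 days after Feb 14, 1997 (when the violation is discovered) is Mar 1, 1997; Feb 24, 1997 is within that limit.
Step 2: 58 days after Feb 24, 1997 (when the written notice is served) is Apr 23, 1997; done Feb 26, 1997 — timely.
Step 3: the earliest permitted date is 9 days after Feb 14, 1997 (when the violation is discovered), i.e. Feb 23, 1997; done Feb 27, 1997, after the minimum wait.
Step 4: the window is 14–27 days after Feb 27, 1997 (when the complaint is served), so Mar 13, 1997 through Mar 26, 1997; Mar 19, 1997 falls inside that range.
Step 5: the window is 7–25 days after Apr 6, 1997 (end of the 18-day waiting period, which began when a hearing date is requested on Mar 19, 1997), so Apr 13, 1997 through May 1, 1997; Apr 11, 1997 is 2 days too early.
The procedure was therefore not followed at step 5.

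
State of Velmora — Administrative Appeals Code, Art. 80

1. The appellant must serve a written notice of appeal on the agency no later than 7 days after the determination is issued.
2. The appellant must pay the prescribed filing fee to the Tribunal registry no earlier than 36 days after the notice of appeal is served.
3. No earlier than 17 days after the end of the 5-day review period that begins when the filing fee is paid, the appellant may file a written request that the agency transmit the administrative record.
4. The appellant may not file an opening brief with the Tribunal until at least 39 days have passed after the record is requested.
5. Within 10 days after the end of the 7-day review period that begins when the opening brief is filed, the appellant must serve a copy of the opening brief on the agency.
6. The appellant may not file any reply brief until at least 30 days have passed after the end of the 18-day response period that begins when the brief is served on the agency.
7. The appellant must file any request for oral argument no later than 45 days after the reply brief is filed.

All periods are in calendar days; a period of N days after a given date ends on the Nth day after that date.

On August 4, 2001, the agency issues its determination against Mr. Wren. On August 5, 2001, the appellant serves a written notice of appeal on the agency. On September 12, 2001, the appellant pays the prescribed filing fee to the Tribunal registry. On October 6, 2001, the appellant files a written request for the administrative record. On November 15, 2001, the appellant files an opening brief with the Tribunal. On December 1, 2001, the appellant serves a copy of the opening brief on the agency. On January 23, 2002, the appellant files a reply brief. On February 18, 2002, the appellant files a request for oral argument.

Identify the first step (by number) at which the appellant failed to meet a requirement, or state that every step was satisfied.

Step 1 — counting 7 days from August 4, 2001 (when the determination is issued) gives a deadline of August 11, 2001; completed August 5, 2001, before the deadline.
Step 2 — must wait 36 days from August 5, 2001 (when the notice of appeal is served), so not before September 10, 2001; done September 12, 2001 — permitted.
Step 3 — must wait 17 days from September 17, 2001 (end of the 5-day review period, which began when the filing fee is paid on September 12, 2001), so not before October 4, 2001; done October 6, 2001 — permitted.
Step 4 — must wait 39 days from October 6, 2001 (when the record is requested), so not before November 14, 2001; done November 15, 2001, after the minimum wait.
Step 5 — counting 10 days from November 22, 2001 (end of the 7-day review period, which began when the opening brief is filed on November 15, 2001) gives a deadline of December 2, 2001; done December 1, 2001 — timely.
Step 6 — must wait 30 days from December 19, 2001 (end of the 18-day response period, which began when the brief is served on the agency on December 1, 2001), so not before January 18, 2002; January 23, 2002 is on or after that date.
Step 7 — counting 45 days from January 23, 2002 (when the reply brief is filed) gives a deadline of March 9, 2002; done February 18, 2002 — timely.

None — every step was satisfied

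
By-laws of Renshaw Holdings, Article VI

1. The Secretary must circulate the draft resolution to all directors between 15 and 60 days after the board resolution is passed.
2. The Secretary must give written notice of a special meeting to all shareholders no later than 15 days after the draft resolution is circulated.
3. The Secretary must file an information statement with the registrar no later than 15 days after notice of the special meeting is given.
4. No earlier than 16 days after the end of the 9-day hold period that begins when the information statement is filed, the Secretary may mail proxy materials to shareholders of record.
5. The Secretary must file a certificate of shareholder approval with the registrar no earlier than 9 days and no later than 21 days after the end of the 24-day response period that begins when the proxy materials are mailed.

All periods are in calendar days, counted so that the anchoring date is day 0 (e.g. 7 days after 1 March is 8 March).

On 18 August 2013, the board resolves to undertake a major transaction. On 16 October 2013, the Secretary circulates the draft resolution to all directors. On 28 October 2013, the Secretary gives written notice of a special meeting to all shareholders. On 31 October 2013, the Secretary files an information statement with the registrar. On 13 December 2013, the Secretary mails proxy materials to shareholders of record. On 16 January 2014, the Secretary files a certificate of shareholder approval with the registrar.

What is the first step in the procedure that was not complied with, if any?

None — every step was satisfied

Step 1: the window is 15–60 days after 18 August 2013 (when the board resolution is passed), so 2 September 2013 through 17 October 2013; done 16 October 2013 — within the window.
Step 2: 15 days after 16 October 2013 (when the draft resolution is circulated) is 31 October 2013; completed 28 October 2013, before the deadline.
Step 3: 15 days after 28 October 2013 (when notice of the special meeting is given) is 12 November 2013; completed 31 October 2013, before the deadline.
Step 4: the earliest permitted date is 16 days after 9 November 2013 (end of the 9-day hold period, which began when the information statement is filed on 31 October 2013), i.e. 25 November 2013; done 13 December 2013 — permitted.
Step 5: the window is 9–21 days after 6 January 2014 (end of the 24-day response period, which began when the proxy materials are mailed on 13 December 2013), so 15 January 2014 through 27 January 2014; 16 January 2014 falls inside that range.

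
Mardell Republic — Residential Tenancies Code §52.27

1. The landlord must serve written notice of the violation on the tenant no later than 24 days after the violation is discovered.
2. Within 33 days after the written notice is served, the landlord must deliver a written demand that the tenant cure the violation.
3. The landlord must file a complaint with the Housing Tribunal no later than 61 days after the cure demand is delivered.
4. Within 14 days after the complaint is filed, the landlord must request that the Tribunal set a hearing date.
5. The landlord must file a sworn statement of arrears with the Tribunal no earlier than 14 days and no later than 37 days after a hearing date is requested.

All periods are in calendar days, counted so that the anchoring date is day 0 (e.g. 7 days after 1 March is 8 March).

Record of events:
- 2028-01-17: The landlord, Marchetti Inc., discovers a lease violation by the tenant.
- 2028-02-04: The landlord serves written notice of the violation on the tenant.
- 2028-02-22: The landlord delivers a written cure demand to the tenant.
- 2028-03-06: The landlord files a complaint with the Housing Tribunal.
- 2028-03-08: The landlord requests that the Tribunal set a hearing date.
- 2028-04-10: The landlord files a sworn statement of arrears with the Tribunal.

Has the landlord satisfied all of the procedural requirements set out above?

Step 1 — counting 24 days from 2028-01-17 (when the violation is discovered) gives a deadline of 2028-02-10; completed 2028-02-04, before the deadline.
Step 2 — counting 33 days from 2028-02-04 (when the written notice is served) gives a deadline of 2028-03-08; 2028-02-22 is within that limit.
Step 3 — counting 61 days from 2028-02-22 (when the cure demand is delivered) gives a deadline of 2028-04-23; done 2028-03-06 — timely.
Step 4 — counting 14 days from 2028-03-06 (when the complaint is filed) gives a deadline of 2028-03-20; done 2028-03-08 — timely.
Step 5 — 14 and 37 days from 2028-03-08 (when a hearing date is requested) are 2028-03-22 and 2028-04-14 respectively; 2028-04-10 falls inside that range.

Yes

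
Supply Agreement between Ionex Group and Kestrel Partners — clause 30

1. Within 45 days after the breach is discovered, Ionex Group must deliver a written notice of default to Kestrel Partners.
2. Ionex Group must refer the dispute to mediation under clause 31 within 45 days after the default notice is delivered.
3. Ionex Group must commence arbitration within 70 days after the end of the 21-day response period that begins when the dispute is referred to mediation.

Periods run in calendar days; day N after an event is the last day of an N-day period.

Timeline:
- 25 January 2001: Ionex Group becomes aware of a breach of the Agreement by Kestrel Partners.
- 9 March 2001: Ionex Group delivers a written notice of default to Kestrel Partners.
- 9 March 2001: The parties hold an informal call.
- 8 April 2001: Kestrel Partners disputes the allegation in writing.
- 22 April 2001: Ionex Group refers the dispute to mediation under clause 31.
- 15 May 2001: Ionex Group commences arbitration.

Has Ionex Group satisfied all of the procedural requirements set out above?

Step 1: 45 days after 25 January 2001 (when the breach is discovered) is 11 March 2001; 9 March 2001 is within that limit.
Step 2: 45 days after 9 March 2001 (when the default notice is delivered) is 23 April 2001; 22 April 2001 is within that limit.
Step 3: 70 days after 13 May 2001 (end of the 21-day response period, which began when the dispute is referred to mediation on 22 April 2001) is 22 July 2001; done 15 May 2001 — timely.

Yes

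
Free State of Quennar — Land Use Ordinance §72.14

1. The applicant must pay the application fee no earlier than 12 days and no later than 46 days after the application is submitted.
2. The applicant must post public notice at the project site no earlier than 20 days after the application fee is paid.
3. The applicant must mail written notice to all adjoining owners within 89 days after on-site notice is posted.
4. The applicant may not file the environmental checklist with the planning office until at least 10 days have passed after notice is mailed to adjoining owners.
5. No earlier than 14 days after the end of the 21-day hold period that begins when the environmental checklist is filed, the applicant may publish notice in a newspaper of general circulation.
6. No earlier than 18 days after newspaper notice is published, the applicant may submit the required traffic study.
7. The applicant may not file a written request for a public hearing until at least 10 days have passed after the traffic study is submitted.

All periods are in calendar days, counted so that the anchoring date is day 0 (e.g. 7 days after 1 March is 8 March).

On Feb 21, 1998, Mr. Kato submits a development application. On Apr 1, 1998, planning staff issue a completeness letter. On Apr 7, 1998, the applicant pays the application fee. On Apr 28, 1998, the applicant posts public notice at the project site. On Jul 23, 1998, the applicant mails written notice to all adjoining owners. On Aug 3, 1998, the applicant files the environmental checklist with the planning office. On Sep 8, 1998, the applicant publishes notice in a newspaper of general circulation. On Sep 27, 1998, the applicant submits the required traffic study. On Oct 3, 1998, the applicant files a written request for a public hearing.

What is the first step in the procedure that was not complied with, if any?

Step 1: the window is 12–46 days after Feb 21, 1998 (when the application is submitted), so Mar 5, 1998 through Apr 8, 1998; done Apr 7, 1998, which is between those dates.
Step 2: the earliest permitted date is 20 days after Apr 7, 1998 (when the application fee is paid), i.e. Apr 27, 1998; Apr 28, 1998 is on or after that date.
Step 3: 89 days after Apr 28, 1998 (when on-site notice is posted) is Jul 26, 1998; completed Jul 23, 1998, before the deadline.
Step 4: the earliest permitted date is 10 days after Jul 23, 1998 (when notice is mailed to adjoining owners), i.e. Aug 2, 1998; done Aug 3, 1998 — permitted.
Step 5: the earliest permitted date is 14 days after Aug 24, 1998 (end of the 21-day hold period, which began when the environmental checklist is filed on Aug 3, 1998), i.e. Sep 7, 1998; Sep 8, 1998 is on or after that date.
Step 6: the earliest permitted date is 18 days after Sep 8, 1998 (when newspaper notice is published), i.e. Sep 26, 1998; Sep 27, 1998 is on or after that date.
Step 7: the earliest permitted date is 10 days after Sep 27, 1998 (when the traffic study is submitted), i.e. Oct 7, 1998; Oct 3, 1998 is 4 days before the earliest permitted date.

Step 7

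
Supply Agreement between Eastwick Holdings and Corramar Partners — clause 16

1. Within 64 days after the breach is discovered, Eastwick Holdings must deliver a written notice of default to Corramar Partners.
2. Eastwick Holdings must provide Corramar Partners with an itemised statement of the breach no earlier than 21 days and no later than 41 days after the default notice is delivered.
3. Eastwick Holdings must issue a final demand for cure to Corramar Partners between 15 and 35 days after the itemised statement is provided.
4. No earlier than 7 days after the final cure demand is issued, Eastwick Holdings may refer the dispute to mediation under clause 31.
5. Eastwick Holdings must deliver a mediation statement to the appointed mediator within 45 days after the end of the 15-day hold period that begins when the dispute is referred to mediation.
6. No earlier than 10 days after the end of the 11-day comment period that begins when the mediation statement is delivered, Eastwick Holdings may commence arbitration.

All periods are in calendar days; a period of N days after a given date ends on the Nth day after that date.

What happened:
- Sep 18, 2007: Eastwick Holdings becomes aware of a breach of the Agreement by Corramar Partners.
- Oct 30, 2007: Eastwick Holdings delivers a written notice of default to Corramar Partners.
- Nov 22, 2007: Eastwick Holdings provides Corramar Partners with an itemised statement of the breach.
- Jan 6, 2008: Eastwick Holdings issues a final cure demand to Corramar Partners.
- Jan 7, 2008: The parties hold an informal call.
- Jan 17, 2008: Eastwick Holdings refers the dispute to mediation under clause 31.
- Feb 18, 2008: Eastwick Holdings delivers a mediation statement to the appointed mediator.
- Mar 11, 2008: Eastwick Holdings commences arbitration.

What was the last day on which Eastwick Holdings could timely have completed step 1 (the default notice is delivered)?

Step 1 runs from Sep 18, 2007, when the breach is discovered. 64 days after Sep 18, 2007 is Nov 21, 2007.

Nov 21, 2007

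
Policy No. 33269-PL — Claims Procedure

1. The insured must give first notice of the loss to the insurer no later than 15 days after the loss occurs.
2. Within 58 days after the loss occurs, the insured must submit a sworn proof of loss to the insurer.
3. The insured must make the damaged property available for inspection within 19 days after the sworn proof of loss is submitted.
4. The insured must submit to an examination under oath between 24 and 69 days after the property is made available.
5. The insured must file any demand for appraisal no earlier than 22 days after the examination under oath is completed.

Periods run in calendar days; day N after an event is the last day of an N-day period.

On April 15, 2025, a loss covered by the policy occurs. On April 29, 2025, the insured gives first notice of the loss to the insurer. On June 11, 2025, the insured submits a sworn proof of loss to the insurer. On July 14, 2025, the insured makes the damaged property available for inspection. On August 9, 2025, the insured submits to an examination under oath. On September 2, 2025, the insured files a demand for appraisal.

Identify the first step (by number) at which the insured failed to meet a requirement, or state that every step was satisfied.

(1) due by April 15, 2025 + 15 days = April 30, 2025; completed April 29, 2025, before the deadline.
(2) due by April 15, 2025 + 58 days = June 12, 2025; done June 11, 2025 — timely.
(3) due by June 11, 2025 + 19 days = June 30, 2025; not done until July 14, 2025, 14 days after the deadline.

Step 3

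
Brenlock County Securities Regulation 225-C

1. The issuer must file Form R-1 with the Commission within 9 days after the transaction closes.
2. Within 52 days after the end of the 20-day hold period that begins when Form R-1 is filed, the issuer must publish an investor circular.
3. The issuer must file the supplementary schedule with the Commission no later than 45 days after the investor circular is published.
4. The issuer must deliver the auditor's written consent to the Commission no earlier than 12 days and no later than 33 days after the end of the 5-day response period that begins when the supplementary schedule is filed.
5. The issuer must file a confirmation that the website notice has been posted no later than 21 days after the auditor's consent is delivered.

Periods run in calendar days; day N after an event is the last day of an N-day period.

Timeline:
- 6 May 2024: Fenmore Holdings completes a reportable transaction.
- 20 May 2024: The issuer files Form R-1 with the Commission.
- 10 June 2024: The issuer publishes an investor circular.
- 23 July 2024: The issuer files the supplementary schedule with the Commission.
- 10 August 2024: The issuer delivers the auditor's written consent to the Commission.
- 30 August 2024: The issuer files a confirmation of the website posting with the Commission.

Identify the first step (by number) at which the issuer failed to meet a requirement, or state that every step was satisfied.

Step 1

Step 1 — counting 9 days from 6 May 2024 (when the transaction closes) gives a deadline of 15 May 2024; done 20 May 2024 — 5 days late.
That is the first point of non-compliance.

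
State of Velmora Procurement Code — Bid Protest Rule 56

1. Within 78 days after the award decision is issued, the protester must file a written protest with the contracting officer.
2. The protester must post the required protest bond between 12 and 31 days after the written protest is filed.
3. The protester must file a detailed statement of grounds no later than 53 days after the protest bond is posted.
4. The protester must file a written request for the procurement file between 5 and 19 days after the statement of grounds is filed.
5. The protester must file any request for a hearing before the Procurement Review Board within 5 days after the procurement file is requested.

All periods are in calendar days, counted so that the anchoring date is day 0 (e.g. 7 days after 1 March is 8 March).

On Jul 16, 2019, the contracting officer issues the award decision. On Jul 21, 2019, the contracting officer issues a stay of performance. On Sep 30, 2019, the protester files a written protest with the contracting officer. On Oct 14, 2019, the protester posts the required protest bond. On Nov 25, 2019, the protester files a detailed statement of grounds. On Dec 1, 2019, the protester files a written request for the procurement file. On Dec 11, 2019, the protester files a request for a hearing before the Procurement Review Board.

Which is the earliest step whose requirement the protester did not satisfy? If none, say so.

Step 1: 78 days after Jul 16, 2019 (when the award decision is issued) is Oct 2, 2019; Sep 30, 2019 is within that limit.
Step 2: the window is 12–31 days after Sep 30, 2019 (when the written protest is filed), so Oct 12, 2019 through Oct 31, 2019; done Oct 14, 2019 — within the window.
Step 3: 53 days after Oct 14, 2019 (when the protest bond is posted) is Dec 6, 2019; Nov 25, 2019 is within that limit.
Step 4: the window is 5–19 days after Nov 25, 2019 (when the statement of grounds is filed), so Nov 30, 2019 through Dec 14, 2019; done Dec 1, 2019, which is between those dates.
Step 5: 5 days after Dec 1, 2019 (when the procurement file is requested) is Dec 6, 2019; not done until Dec 11, 2019, 5 days after the deadline.
Later steps need not be reached.

Step 5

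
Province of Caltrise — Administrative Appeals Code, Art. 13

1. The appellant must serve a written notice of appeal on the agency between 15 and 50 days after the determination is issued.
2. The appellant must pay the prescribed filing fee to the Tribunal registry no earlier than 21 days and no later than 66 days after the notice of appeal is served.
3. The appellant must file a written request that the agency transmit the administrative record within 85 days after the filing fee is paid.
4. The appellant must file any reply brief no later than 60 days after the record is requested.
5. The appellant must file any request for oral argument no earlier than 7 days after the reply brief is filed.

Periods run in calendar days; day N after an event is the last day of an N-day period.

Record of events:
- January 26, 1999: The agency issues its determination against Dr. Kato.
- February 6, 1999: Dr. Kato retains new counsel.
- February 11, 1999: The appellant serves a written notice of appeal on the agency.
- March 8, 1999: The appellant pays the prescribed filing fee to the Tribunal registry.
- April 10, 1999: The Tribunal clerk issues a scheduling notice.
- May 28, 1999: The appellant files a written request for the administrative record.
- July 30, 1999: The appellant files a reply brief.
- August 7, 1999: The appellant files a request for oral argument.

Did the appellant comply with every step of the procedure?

(1) the permitted window runs from January 26, 1999 + 15 = February 10, 1999 to January 26, 1999 + 50 = March 17, 1999; done February 11, 1999 — within the window.
(2) the permitted window runs from February 11, 1999 + 21 = March 4, 1999 to February 11, 1999 + 66 = April 18, 1999; done March 8, 1999, which is between those dates.
(3) due by March 8, 1999 + 85 days = June 1, 1999; completed May 28, 1999, before the deadline.
(4) due by May 28, 1999 + 60 days = July 27, 1999; not done until July 30, 1999, 3 days after the deadline.
The procedure was therefore not followed at step 4.

No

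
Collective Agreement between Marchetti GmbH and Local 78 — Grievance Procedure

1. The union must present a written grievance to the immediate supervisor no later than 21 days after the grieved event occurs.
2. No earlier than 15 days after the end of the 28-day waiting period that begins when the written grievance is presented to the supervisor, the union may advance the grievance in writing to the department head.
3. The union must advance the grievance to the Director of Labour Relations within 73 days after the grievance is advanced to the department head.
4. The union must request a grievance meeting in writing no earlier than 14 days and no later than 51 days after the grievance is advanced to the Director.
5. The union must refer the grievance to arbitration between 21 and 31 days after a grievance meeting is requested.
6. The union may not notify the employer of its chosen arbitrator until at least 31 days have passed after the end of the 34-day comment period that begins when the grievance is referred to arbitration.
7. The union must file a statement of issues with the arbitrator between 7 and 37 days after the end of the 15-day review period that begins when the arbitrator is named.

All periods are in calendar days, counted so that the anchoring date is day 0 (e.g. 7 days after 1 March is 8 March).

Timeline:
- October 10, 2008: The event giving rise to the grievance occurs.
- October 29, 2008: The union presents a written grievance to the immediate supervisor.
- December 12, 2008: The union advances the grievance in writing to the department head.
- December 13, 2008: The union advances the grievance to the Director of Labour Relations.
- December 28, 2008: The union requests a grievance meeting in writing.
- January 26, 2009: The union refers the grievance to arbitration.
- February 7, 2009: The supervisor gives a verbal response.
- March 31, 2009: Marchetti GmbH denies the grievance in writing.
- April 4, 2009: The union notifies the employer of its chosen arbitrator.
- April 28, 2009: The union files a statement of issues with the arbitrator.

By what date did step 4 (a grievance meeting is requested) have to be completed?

February 2, 2009

Step 4 runs from December 13, 2008, when the grievance is advanced to the Director. The window is 14–51 days after December 13, 2008; it closes on February 2, 2009.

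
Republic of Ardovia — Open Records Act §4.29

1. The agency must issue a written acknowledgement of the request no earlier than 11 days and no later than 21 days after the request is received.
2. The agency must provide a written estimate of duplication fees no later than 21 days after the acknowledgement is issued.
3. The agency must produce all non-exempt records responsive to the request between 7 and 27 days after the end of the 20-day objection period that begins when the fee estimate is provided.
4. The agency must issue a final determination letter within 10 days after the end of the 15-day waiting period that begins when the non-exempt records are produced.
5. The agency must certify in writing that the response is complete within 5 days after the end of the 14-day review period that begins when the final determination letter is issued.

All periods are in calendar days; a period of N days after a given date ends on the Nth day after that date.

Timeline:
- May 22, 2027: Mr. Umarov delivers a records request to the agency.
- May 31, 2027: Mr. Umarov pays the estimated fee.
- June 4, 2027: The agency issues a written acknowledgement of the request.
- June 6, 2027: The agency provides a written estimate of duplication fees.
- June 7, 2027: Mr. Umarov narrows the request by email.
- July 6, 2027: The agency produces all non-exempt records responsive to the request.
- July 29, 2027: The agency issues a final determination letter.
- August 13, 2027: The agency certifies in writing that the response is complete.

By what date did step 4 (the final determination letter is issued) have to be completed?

July 31, 2027

The non-exempt records are produced on July 6, 2027; the 15-day waiting period therefore ends July 21, 2027, and step 4 runs from that date. 10 days after July 21, 2027 is July 31, 2027.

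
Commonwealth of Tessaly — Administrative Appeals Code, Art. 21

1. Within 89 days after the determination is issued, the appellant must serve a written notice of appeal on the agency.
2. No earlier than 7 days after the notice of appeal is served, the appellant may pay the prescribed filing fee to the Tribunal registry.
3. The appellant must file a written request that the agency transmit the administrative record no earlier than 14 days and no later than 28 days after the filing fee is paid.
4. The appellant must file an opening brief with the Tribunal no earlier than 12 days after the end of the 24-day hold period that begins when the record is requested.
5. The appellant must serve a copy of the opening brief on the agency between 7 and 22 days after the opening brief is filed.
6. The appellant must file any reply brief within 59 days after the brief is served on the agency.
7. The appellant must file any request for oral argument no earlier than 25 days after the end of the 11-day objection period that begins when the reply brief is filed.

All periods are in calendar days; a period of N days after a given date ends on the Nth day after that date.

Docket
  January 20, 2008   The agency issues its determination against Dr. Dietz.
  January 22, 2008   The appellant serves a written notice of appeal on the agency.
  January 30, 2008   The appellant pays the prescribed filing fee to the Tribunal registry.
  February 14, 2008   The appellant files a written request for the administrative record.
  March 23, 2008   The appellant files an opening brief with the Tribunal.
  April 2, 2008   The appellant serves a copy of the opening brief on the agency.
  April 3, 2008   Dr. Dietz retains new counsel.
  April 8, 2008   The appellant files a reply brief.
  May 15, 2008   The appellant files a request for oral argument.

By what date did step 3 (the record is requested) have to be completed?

Step 3 runs from January 30, 2008, when the filing fee is paid. The window is 14–28 days after January 30, 2008; it closes on February 27, 2008.

February 27, 2008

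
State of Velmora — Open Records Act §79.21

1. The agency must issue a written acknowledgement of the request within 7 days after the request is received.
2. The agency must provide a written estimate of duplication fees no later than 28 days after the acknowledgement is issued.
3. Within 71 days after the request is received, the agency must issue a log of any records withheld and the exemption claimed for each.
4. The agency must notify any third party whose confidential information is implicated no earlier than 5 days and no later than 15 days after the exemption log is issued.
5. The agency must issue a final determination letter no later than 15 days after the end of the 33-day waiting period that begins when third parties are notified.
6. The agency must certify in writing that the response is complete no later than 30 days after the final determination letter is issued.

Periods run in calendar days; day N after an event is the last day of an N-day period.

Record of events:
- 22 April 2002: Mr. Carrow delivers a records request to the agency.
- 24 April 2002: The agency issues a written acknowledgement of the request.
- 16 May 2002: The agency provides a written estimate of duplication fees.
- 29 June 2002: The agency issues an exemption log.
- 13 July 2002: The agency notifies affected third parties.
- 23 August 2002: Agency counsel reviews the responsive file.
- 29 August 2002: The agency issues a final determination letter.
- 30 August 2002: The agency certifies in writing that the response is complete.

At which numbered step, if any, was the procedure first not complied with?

(1) due by 22 April 2002 + 7 days = 29 April 2002; done 24 April 2002 — timely.
(2) due by 24 April 2002 + 28 days = 22 May 2002; done 16 May 2002 — timely.
(3) due by 22 April 2002 + 71 days = 2 July 2002; done 29 June 2002 — timely.
(4) the permitted window runs from 29 June 2002 + 5 = 4 July 2002 to 29 June 2002 + 15 = 14 July 2002; done 13 July 2002 — within the window.
(5) due by 15 August 2002 + 15 days = 30 August 2002; done 29 August 2002 — timely.
(6) due by 29 August 2002 + 30 days = 28 September 2002; done 30 August 2002 — timely.

None — every step was satisfied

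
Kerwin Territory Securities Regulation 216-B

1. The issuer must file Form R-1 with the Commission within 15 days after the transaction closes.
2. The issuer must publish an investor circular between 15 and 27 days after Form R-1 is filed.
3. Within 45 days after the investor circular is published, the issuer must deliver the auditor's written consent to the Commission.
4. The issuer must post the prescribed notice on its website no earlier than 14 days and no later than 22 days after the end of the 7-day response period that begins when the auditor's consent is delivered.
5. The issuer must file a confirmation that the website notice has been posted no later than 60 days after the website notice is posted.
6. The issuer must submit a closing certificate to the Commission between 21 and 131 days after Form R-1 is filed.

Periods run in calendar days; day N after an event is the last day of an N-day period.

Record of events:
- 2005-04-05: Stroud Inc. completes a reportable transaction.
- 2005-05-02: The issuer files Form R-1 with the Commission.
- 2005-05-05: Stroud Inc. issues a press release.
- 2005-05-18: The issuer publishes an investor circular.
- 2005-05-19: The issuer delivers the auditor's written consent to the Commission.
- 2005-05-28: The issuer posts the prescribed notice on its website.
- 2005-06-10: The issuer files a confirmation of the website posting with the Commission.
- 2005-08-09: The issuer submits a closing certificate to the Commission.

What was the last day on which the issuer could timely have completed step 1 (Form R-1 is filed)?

2005-04-20

Step 1 runs from 2005-04-05, when the transaction closes. 15 days after 2005-04-05 is 2005-04-20.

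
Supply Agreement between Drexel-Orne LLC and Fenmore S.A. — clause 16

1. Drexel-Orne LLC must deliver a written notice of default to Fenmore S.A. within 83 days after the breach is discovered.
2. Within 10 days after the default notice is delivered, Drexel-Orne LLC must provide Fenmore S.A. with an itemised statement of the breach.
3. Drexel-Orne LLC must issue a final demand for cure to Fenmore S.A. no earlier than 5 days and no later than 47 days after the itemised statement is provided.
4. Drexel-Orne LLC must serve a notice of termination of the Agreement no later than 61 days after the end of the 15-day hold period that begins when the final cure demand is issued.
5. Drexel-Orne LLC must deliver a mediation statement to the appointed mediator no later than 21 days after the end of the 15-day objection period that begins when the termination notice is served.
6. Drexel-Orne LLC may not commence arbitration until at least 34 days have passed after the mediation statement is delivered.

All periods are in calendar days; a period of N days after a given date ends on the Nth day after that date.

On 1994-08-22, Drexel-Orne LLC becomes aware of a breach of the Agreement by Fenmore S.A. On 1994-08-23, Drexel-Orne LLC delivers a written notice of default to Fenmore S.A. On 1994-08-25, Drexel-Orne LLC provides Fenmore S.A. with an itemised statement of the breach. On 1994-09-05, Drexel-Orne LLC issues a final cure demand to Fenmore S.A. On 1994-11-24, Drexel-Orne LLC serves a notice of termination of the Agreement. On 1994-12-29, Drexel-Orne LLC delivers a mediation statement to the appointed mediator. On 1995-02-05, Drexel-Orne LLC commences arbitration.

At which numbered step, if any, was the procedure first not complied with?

Step 4

(1) due by 1994-08-22 + 83 days = 1994-11-13; completed 1994-08-23, before the deadline.
(2) due by 1994-08-23 + 10 days = 1994-09-02; done 1994-08-25 — timely.
(3) the permitted window runs from 1994-08-25 + 5 = 1994-08-30 to 1994-08-25 + 47 = 1994-10-11; 1994-09-05 falls inside that range.
(4) due by 1994-09-20 + 61 days = 1994-11-20; not done until 1994-11-24, 4 days after the deadline.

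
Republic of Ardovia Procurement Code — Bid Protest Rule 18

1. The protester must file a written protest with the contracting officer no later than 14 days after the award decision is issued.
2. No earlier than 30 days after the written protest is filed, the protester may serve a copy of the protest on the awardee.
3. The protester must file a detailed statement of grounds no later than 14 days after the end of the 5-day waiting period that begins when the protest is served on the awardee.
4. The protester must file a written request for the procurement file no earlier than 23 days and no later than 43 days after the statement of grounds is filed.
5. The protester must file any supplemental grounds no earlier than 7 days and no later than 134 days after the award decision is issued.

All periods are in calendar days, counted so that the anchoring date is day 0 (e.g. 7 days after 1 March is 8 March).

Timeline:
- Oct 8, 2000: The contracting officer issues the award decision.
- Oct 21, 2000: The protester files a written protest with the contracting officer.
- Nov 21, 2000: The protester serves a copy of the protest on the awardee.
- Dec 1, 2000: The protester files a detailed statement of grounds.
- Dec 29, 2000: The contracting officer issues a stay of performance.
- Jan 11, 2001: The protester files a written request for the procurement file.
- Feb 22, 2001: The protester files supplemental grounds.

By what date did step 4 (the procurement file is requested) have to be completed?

Step 4 runs from Dec 1, 2000, when the statement of grounds is filed. The window is 23–43 days after Dec 1, 2000; it closes on Jan 13, 2001.

Jan 13, 2001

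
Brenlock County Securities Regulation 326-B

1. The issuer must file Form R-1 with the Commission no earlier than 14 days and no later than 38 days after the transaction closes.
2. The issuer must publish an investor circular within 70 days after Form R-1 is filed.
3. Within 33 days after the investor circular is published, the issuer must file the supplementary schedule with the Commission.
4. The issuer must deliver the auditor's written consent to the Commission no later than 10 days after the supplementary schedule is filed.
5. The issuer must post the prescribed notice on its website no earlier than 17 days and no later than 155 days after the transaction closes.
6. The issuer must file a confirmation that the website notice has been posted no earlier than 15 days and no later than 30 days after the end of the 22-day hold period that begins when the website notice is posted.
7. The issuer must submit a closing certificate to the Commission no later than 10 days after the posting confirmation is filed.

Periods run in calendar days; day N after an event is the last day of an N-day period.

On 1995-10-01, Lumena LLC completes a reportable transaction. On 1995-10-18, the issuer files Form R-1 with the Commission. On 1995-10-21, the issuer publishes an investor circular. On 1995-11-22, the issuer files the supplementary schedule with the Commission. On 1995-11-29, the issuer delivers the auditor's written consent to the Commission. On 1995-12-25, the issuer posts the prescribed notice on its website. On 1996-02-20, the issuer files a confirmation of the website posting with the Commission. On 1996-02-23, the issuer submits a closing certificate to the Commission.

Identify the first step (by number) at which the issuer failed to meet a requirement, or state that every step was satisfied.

Step 1 — 14 and 38 days from 1995-10-01 (when the transaction closes) are 1995-10-15 and 1995-11-08 respectively; done 1995-10-18, which is between those dates.
Step 2 — counting 70 days from 1995-10-18 (when Form R-1 is filed) gives a deadline of 1995-12-27; 1995-10-21 is within that limit.
Step 3 — counting 33 days from 1995-10-21 (when the investor circular is published) gives a deadline of 1995-11-23; completed 1995-11-22, before the deadline.
Step 4 — counting 10 days from 1995-11-22 (when the supplementary schedule is filed) gives a deadline of 1995-12-02; 1995-11-29 is within that limit.
Step 5 — 17 and 155 days from 1995-10-01 (when the transaction closes) are 1995-10-18 and 1996-03-04 respectively; 1995-12-25 falls inside that range.
Step 6 — 15 and 30 days from 1996-01-16 (end of the 22-day hold period, which began when the website notice is posted on 1995-12-25) are 1996-01-31 and 1996-02-15 respectively; 1996-02-20 is 5 days past the end of the window.

Step 6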